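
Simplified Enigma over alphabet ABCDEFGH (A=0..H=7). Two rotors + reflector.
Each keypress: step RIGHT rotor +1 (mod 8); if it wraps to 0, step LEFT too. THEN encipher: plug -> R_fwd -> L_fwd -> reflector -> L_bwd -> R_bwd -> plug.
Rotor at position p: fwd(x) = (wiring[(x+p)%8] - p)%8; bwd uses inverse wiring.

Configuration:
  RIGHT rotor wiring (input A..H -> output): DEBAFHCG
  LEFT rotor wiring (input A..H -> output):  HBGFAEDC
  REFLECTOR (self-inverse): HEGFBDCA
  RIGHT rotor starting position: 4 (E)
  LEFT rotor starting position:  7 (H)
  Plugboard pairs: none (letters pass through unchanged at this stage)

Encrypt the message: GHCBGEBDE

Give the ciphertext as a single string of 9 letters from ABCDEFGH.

Answer: CEADFFDEA

Derivation:
Char 1 ('G'): step: R->5, L=7; G->plug->G->R->D->L->H->refl->A->L'->B->R'->C->plug->C
Char 2 ('H'): step: R->6, L=7; H->plug->H->R->B->L->A->refl->H->L'->D->R'->E->plug->E
Char 3 ('C'): step: R->7, L=7; C->plug->C->R->F->L->B->refl->E->L'->H->R'->A->plug->A
Char 4 ('B'): step: R->0, L->0 (L advanced); B->plug->B->R->E->L->A->refl->H->L'->A->R'->D->plug->D
Char 5 ('G'): step: R->1, L=0; G->plug->G->R->F->L->E->refl->B->L'->B->R'->F->plug->F
Char 6 ('E'): step: R->2, L=0; E->plug->E->R->A->L->H->refl->A->L'->E->R'->F->plug->F
Char 7 ('B'): step: R->3, L=0; B->plug->B->R->C->L->G->refl->C->L'->H->R'->D->plug->D
Char 8 ('D'): step: R->4, L=0; D->plug->D->R->C->L->G->refl->C->L'->H->R'->E->plug->E
Char 9 ('E'): step: R->5, L=0; E->plug->E->R->H->L->C->refl->G->L'->C->R'->A->plug->A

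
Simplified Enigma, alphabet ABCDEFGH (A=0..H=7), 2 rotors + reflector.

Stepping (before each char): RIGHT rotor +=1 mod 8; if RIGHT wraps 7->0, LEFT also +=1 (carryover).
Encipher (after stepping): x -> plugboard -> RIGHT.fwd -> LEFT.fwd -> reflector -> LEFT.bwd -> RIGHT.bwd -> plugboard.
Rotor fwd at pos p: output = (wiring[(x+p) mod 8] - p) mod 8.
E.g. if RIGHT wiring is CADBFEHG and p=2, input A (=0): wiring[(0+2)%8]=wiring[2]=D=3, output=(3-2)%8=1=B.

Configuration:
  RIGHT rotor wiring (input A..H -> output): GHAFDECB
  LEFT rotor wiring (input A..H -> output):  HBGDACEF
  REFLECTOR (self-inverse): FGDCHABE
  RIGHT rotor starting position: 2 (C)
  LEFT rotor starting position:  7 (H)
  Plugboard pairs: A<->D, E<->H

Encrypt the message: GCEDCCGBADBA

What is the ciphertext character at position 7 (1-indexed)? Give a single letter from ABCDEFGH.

Char 1 ('G'): step: R->3, L=7; G->plug->G->R->E->L->E->refl->H->L'->D->R'->F->plug->F
Char 2 ('C'): step: R->4, L=7; C->plug->C->R->G->L->D->refl->C->L'->C->R'->E->plug->H
Char 3 ('E'): step: R->5, L=7; E->plug->H->R->G->L->D->refl->C->L'->C->R'->E->plug->H
Char 4 ('D'): step: R->6, L=7; D->plug->A->R->E->L->E->refl->H->L'->D->R'->B->plug->B
Char 5 ('C'): step: R->7, L=7; C->plug->C->R->A->L->G->refl->B->L'->F->R'->G->plug->G
Char 6 ('C'): step: R->0, L->0 (L advanced); C->plug->C->R->A->L->H->refl->E->L'->G->R'->A->plug->D
Char 7 ('G'): step: R->1, L=0; G->plug->G->R->A->L->H->refl->E->L'->G->R'->A->plug->D

D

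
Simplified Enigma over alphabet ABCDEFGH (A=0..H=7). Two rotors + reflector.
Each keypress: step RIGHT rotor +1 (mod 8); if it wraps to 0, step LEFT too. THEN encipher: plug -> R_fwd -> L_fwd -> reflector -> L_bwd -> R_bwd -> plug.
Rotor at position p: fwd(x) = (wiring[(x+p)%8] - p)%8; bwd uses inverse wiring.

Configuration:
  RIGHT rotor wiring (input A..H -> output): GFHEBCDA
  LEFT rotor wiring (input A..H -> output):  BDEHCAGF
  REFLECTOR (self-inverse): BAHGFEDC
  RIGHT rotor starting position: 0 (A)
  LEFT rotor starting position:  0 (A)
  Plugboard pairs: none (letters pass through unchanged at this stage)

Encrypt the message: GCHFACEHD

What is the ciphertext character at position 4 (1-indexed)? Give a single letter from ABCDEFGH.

Char 1 ('G'): step: R->1, L=0; G->plug->G->R->H->L->F->refl->E->L'->C->R'->F->plug->F
Char 2 ('C'): step: R->2, L=0; C->plug->C->R->H->L->F->refl->E->L'->C->R'->B->plug->B
Char 3 ('H'): step: R->3, L=0; H->plug->H->R->E->L->C->refl->H->L'->D->R'->F->plug->F
Char 4 ('F'): step: R->4, L=0; F->plug->F->R->B->L->D->refl->G->L'->G->R'->B->plug->B

B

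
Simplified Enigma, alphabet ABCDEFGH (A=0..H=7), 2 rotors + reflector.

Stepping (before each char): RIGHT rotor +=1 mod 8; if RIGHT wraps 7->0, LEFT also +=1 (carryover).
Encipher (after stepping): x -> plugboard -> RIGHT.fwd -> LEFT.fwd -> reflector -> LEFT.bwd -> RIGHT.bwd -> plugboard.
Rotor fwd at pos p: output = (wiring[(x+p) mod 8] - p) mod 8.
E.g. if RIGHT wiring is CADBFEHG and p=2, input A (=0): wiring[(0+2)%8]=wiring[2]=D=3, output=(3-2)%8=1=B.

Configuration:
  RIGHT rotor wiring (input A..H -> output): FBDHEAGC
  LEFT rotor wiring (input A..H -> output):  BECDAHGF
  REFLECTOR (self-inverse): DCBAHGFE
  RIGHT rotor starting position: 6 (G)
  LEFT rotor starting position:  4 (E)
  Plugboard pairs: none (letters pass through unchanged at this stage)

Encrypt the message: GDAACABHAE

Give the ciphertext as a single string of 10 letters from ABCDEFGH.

Answer: FHGFGEDCDB

Derivation:
Char 1 ('G'): step: R->7, L=4; G->plug->G->R->B->L->D->refl->A->L'->F->R'->F->plug->F
Char 2 ('D'): step: R->0, L->5 (L advanced); D->plug->D->R->H->L->D->refl->A->L'->C->R'->H->plug->H
Char 3 ('A'): step: R->1, L=5; A->plug->A->R->A->L->C->refl->B->L'->B->R'->G->plug->G
Char 4 ('A'): step: R->2, L=5; A->plug->A->R->B->L->B->refl->C->L'->A->R'->F->plug->F
Char 5 ('C'): step: R->3, L=5; C->plug->C->R->F->L->F->refl->G->L'->G->R'->G->plug->G
Char 6 ('A'): step: R->4, L=5; A->plug->A->R->A->L->C->refl->B->L'->B->R'->E->plug->E
Char 7 ('B'): step: R->5, L=5; B->plug->B->R->B->L->B->refl->C->L'->A->R'->D->plug->D
Char 8 ('H'): step: R->6, L=5; H->plug->H->R->C->L->A->refl->D->L'->H->R'->C->plug->C
Char 9 ('A'): step: R->7, L=5; A->plug->A->R->D->L->E->refl->H->L'->E->R'->D->plug->D
Char 10 ('E'): step: R->0, L->6 (L advanced); E->plug->E->R->E->L->E->refl->H->L'->B->R'->B->plug->B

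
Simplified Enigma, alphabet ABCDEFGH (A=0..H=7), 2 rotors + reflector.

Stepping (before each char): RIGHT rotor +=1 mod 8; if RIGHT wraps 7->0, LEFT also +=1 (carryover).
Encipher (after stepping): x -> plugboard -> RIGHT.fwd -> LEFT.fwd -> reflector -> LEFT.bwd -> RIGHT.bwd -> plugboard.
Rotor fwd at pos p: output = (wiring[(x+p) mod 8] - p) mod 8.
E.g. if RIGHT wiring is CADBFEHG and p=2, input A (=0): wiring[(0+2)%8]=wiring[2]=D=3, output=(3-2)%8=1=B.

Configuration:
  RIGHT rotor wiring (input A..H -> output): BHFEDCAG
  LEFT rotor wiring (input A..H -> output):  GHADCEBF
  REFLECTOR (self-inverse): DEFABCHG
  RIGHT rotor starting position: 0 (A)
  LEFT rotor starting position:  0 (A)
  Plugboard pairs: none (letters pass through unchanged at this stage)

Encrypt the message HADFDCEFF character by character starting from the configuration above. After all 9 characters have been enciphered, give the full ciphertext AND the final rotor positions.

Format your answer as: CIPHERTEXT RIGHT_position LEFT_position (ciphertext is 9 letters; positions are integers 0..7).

Char 1 ('H'): step: R->1, L=0; H->plug->H->R->A->L->G->refl->H->L'->B->R'->E->plug->E
Char 2 ('A'): step: R->2, L=0; A->plug->A->R->D->L->D->refl->A->L'->C->R'->B->plug->B
Char 3 ('D'): step: R->3, L=0; D->plug->D->R->F->L->E->refl->B->L'->G->R'->F->plug->F
Char 4 ('F'): step: R->4, L=0; F->plug->F->R->D->L->D->refl->A->L'->C->R'->D->plug->D
Char 5 ('D'): step: R->5, L=0; D->plug->D->R->E->L->C->refl->F->L'->H->R'->G->plug->G
Char 6 ('C'): step: R->6, L=0; C->plug->C->R->D->L->D->refl->A->L'->C->R'->A->plug->A
Char 7 ('E'): step: R->7, L=0; E->plug->E->R->F->L->E->refl->B->L'->G->R'->D->plug->D
Char 8 ('F'): step: R->0, L->1 (L advanced); F->plug->F->R->C->L->C->refl->F->L'->H->R'->B->plug->B
Char 9 ('F'): step: R->1, L=1; F->plug->F->R->H->L->F->refl->C->L'->C->R'->D->plug->D
Final: ciphertext=EBFDGADBD, RIGHT=1, LEFT=1

Answer: EBFDGADBD 1 1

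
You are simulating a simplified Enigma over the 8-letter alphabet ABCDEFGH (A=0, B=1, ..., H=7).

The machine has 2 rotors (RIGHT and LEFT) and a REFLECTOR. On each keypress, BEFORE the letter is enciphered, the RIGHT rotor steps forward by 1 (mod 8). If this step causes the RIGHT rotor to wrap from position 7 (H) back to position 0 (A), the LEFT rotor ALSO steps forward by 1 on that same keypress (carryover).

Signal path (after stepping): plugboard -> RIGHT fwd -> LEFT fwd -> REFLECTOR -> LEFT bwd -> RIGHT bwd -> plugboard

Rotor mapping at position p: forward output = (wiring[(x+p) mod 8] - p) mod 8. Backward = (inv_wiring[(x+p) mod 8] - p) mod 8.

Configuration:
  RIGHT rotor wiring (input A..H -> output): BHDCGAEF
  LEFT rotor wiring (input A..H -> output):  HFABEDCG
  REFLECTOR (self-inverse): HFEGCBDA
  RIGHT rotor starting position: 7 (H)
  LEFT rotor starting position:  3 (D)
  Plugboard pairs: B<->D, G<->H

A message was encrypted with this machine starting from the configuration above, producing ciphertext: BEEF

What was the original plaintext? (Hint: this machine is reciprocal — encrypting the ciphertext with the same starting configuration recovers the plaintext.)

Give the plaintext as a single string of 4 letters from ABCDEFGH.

Answer: HBCD

Derivation:
Char 1 ('B'): step: R->0, L->4 (L advanced); B->plug->D->R->C->L->G->refl->D->L'->E->R'->G->plug->H
Char 2 ('E'): step: R->1, L=4; E->plug->E->R->H->L->F->refl->B->L'->F->R'->D->plug->B
Char 3 ('E'): step: R->2, L=4; E->plug->E->R->C->L->G->refl->D->L'->E->R'->C->plug->C
Char 4 ('F'): step: R->3, L=4; F->plug->F->R->G->L->E->refl->C->L'->D->R'->B->plug->D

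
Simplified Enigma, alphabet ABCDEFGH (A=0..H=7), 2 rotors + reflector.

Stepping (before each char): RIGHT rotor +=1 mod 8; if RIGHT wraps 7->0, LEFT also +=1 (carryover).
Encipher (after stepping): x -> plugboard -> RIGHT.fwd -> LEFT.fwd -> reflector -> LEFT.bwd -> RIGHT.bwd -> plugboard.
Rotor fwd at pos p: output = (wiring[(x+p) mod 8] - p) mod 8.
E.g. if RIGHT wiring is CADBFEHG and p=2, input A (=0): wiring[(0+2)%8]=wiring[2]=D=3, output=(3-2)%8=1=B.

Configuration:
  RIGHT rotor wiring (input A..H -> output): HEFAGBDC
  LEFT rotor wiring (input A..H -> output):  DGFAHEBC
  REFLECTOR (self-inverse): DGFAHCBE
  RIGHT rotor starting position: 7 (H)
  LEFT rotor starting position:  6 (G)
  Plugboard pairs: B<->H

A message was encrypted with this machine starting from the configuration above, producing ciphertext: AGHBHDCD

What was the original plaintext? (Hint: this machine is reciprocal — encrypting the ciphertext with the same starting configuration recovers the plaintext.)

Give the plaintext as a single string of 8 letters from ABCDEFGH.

Char 1 ('A'): step: R->0, L->7 (L advanced); A->plug->A->R->H->L->C->refl->F->L'->G->R'->E->plug->E
Char 2 ('G'): step: R->1, L=7; G->plug->G->R->B->L->E->refl->H->L'->C->R'->F->plug->F
Char 3 ('H'): step: R->2, L=7; H->plug->B->R->G->L->F->refl->C->L'->H->R'->D->plug->D
Char 4 ('B'): step: R->3, L=7; B->plug->H->R->C->L->H->refl->E->L'->B->R'->G->plug->G
Char 5 ('H'): step: R->4, L=7; H->plug->B->R->F->L->A->refl->D->L'->A->R'->F->plug->F
Char 6 ('D'): step: R->5, L=7; D->plug->D->R->C->L->H->refl->E->L'->B->R'->H->plug->B
Char 7 ('C'): step: R->6, L=7; C->plug->C->R->B->L->E->refl->H->L'->C->R'->F->plug->F
Char 8 ('D'): step: R->7, L=7; D->plug->D->R->G->L->F->refl->C->L'->H->R'->F->plug->F

Answer: EFDGFBFF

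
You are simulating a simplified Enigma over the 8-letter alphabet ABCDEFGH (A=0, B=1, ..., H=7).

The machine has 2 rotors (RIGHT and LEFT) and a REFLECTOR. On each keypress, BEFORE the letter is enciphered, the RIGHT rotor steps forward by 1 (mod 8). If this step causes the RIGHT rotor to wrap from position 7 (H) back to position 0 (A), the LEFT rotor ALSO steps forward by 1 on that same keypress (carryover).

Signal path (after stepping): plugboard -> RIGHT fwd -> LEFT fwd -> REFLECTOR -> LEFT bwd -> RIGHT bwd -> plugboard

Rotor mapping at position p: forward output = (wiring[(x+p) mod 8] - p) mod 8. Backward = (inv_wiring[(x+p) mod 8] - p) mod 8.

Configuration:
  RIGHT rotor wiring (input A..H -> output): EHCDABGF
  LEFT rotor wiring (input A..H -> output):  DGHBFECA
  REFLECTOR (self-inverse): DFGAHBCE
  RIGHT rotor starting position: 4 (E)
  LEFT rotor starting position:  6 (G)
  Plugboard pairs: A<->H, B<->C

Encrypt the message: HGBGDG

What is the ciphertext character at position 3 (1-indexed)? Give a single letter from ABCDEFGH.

Char 1 ('H'): step: R->5, L=6; H->plug->A->R->E->L->B->refl->F->L'->C->R'->E->plug->E
Char 2 ('G'): step: R->6, L=6; G->plug->G->R->C->L->F->refl->B->L'->E->R'->E->plug->E
Char 3 ('B'): step: R->7, L=6; B->plug->C->R->A->L->E->refl->H->L'->G->R'->A->plug->H

H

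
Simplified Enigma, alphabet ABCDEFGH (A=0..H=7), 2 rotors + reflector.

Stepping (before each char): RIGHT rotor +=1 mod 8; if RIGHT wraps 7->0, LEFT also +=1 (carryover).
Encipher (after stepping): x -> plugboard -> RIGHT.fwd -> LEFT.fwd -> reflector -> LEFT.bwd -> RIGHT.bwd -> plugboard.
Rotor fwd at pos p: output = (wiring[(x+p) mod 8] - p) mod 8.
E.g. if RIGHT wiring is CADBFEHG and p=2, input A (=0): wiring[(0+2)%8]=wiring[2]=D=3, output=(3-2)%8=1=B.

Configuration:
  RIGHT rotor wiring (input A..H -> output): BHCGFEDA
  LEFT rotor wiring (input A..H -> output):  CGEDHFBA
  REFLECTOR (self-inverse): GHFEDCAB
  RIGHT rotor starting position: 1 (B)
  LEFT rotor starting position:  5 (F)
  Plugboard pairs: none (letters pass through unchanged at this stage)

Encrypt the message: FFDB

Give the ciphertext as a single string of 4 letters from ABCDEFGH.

Answer: ADEH

Derivation:
Char 1 ('F'): step: R->2, L=5; F->plug->F->R->G->L->G->refl->A->L'->A->R'->A->plug->A
Char 2 ('F'): step: R->3, L=5; F->plug->F->R->G->L->G->refl->A->L'->A->R'->D->plug->D
Char 3 ('D'): step: R->4, L=5; D->plug->D->R->E->L->B->refl->H->L'->F->R'->E->plug->E
Char 4 ('B'): step: R->5, L=5; B->plug->B->R->G->L->G->refl->A->L'->A->R'->H->plug->H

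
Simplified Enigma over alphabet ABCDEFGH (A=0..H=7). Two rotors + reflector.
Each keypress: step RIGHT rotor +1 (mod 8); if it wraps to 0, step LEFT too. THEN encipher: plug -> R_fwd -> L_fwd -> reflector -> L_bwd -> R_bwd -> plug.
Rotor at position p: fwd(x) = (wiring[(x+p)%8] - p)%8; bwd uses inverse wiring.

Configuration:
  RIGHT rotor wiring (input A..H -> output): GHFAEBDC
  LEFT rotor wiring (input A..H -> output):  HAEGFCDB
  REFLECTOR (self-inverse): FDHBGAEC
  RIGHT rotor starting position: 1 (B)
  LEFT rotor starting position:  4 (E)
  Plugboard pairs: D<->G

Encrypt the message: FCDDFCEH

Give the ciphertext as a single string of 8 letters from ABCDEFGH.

Char 1 ('F'): step: R->2, L=4; F->plug->F->R->A->L->B->refl->D->L'->E->R'->G->plug->D
Char 2 ('C'): step: R->3, L=4; C->plug->C->R->G->L->A->refl->F->L'->D->R'->F->plug->F
Char 3 ('D'): step: R->4, L=4; D->plug->G->R->B->L->G->refl->E->L'->F->R'->B->plug->B
Char 4 ('D'): step: R->5, L=4; D->plug->G->R->D->L->F->refl->A->L'->G->R'->B->plug->B
Char 5 ('F'): step: R->6, L=4; F->plug->F->R->C->L->H->refl->C->L'->H->R'->E->plug->E
Char 6 ('C'): step: R->7, L=4; C->plug->C->R->A->L->B->refl->D->L'->E->R'->H->plug->H
Char 7 ('E'): step: R->0, L->5 (L advanced); E->plug->E->R->E->L->D->refl->B->L'->G->R'->A->plug->A
Char 8 ('H'): step: R->1, L=5; H->plug->H->R->F->L->H->refl->C->L'->D->R'->D->plug->G

Answer: DFBBEHAG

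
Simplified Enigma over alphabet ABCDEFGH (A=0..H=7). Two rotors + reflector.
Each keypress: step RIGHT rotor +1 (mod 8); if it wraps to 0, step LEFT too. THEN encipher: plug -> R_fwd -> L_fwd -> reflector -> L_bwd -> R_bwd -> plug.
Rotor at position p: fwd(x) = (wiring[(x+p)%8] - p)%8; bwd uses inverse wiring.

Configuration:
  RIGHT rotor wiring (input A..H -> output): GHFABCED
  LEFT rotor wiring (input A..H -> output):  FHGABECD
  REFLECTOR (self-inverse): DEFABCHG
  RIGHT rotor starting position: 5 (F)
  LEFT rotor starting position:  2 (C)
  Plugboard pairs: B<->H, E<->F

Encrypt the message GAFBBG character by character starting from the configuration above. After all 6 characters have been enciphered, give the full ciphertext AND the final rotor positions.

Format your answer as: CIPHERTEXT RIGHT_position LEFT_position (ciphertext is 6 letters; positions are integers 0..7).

Char 1 ('G'): step: R->6, L=2; G->plug->G->R->D->L->C->refl->F->L'->H->R'->E->plug->F
Char 2 ('A'): step: R->7, L=2; A->plug->A->R->E->L->A->refl->D->L'->G->R'->D->plug->D
Char 3 ('F'): step: R->0, L->3 (L advanced); F->plug->E->R->B->L->G->refl->H->L'->D->R'->H->plug->B
Char 4 ('B'): step: R->1, L=3; B->plug->H->R->F->L->C->refl->F->L'->A->R'->D->plug->D
Char 5 ('B'): step: R->2, L=3; B->plug->H->R->F->L->C->refl->F->L'->A->R'->D->plug->D
Char 6 ('G'): step: R->3, L=3; G->plug->G->R->E->L->A->refl->D->L'->H->R'->C->plug->C
Final: ciphertext=FDBDDC, RIGHT=3, LEFT=3

Answer: FDBDDC 3 3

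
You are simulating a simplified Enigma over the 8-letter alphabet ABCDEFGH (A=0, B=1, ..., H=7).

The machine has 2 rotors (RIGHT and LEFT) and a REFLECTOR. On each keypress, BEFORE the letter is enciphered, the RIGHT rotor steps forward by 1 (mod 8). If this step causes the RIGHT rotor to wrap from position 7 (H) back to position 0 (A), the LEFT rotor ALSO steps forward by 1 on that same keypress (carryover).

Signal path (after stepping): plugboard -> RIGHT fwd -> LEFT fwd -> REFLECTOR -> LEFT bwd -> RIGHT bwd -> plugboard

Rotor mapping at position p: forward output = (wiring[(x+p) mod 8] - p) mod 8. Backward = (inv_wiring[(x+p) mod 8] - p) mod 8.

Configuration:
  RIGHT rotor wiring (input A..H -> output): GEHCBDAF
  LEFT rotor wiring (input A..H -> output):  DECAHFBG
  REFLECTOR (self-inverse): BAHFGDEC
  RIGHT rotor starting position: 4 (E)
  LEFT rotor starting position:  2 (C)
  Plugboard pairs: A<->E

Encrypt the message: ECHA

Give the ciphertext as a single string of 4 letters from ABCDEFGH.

Answer: CDCF

Derivation:
Char 1 ('E'): step: R->5, L=2; E->plug->A->R->G->L->B->refl->A->L'->A->R'->C->plug->C
Char 2 ('C'): step: R->6, L=2; C->plug->C->R->A->L->A->refl->B->L'->G->R'->D->plug->D
Char 3 ('H'): step: R->7, L=2; H->plug->H->R->B->L->G->refl->E->L'->F->R'->C->plug->C
Char 4 ('A'): step: R->0, L->3 (L advanced); A->plug->E->R->B->L->E->refl->G->L'->D->R'->F->plug->F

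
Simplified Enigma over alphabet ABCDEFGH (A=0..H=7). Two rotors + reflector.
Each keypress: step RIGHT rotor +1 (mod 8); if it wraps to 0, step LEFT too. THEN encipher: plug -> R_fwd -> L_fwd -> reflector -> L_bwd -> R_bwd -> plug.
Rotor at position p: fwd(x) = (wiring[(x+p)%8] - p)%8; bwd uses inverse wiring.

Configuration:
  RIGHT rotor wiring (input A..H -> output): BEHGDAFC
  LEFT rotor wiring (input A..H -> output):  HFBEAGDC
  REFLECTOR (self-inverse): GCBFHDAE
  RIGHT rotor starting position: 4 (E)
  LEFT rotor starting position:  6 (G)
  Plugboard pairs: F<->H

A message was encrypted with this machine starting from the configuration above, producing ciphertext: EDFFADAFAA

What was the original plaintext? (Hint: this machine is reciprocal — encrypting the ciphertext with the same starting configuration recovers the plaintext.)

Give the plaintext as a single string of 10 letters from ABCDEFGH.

Char 1 ('E'): step: R->5, L=6; E->plug->E->R->H->L->A->refl->G->L'->F->R'->C->plug->C
Char 2 ('D'): step: R->6, L=6; D->plug->D->R->G->L->C->refl->B->L'->C->R'->H->plug->F
Char 3 ('F'): step: R->7, L=6; F->plug->H->R->G->L->C->refl->B->L'->C->R'->B->plug->B
Char 4 ('F'): step: R->0, L->7 (L advanced); F->plug->H->R->C->L->G->refl->A->L'->B->R'->A->plug->A
Char 5 ('A'): step: R->1, L=7; A->plug->A->R->D->L->C->refl->B->L'->F->R'->C->plug->C
Char 6 ('D'): step: R->2, L=7; D->plug->D->R->G->L->H->refl->E->L'->H->R'->G->plug->G
Char 7 ('A'): step: R->3, L=7; A->plug->A->R->D->L->C->refl->B->L'->F->R'->C->plug->C
Char 8 ('F'): step: R->4, L=7; F->plug->H->R->C->L->G->refl->A->L'->B->R'->C->plug->C
Char 9 ('A'): step: R->5, L=7; A->plug->A->R->D->L->C->refl->B->L'->F->R'->C->plug->C
Char 10 ('A'): step: R->6, L=7; A->plug->A->R->H->L->E->refl->H->L'->G->R'->D->plug->D

Answer: CFBACGCCCD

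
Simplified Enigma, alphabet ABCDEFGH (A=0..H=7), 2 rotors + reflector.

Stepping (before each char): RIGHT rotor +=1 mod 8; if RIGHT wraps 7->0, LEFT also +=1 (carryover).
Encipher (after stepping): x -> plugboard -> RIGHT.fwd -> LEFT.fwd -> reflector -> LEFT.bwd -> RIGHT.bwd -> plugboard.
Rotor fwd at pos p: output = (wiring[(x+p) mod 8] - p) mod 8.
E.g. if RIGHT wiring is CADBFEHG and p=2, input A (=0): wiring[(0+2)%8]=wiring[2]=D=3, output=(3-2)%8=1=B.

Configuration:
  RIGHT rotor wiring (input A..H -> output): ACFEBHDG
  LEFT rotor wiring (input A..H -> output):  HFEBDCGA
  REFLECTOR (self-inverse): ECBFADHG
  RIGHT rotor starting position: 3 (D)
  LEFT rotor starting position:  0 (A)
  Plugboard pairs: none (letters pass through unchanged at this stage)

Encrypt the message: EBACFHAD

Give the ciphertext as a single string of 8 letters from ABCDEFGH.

Char 1 ('E'): step: R->4, L=0; E->plug->E->R->E->L->D->refl->F->L'->B->R'->G->plug->G
Char 2 ('B'): step: R->5, L=0; B->plug->B->R->G->L->G->refl->H->L'->A->R'->F->plug->F
Char 3 ('A'): step: R->6, L=0; A->plug->A->R->F->L->C->refl->B->L'->D->R'->G->plug->G
Char 4 ('C'): step: R->7, L=0; C->plug->C->R->D->L->B->refl->C->L'->F->R'->E->plug->E
Char 5 ('F'): step: R->0, L->1 (L advanced); F->plug->F->R->H->L->G->refl->H->L'->G->R'->H->plug->H
Char 6 ('H'): step: R->1, L=1; H->plug->H->R->H->L->G->refl->H->L'->G->R'->E->plug->E
Char 7 ('A'): step: R->2, L=1; A->plug->A->R->D->L->C->refl->B->L'->E->R'->F->plug->F
Char 8 ('D'): step: R->3, L=1; D->plug->D->R->A->L->E->refl->A->L'->C->R'->H->plug->H

Answer: GFGEHEFH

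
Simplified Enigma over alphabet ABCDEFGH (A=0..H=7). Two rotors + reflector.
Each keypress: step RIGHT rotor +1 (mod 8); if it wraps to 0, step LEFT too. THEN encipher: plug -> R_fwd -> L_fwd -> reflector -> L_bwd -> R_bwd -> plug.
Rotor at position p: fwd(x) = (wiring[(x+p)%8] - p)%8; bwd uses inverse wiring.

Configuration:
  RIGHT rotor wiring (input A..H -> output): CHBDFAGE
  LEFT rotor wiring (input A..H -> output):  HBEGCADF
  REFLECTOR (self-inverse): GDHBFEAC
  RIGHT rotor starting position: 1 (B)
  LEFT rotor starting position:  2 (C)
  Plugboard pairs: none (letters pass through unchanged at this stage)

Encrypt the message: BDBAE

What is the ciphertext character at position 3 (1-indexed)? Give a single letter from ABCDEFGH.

Char 1 ('B'): step: R->2, L=2; B->plug->B->R->B->L->E->refl->F->L'->G->R'->D->plug->D
Char 2 ('D'): step: R->3, L=2; D->plug->D->R->D->L->G->refl->A->L'->C->R'->B->plug->B
Char 3 ('B'): step: R->4, L=2; B->plug->B->R->E->L->B->refl->D->L'->F->R'->G->plug->G

G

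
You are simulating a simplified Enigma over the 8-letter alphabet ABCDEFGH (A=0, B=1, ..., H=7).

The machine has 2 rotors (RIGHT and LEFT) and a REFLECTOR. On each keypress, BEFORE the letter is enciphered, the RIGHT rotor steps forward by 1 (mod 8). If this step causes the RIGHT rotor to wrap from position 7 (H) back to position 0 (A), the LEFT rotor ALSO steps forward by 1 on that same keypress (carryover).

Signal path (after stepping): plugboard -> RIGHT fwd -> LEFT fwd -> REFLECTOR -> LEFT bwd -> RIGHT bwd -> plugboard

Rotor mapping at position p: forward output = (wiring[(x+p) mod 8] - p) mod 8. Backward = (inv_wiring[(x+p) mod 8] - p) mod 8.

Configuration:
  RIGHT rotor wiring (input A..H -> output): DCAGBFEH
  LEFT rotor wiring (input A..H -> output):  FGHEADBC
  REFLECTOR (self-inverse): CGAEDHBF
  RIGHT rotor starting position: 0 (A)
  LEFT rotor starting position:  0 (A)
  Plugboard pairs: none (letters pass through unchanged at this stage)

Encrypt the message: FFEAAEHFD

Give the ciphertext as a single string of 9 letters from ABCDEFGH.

Answer: CDGDCFCGF

Derivation:
Char 1 ('F'): step: R->1, L=0; F->plug->F->R->D->L->E->refl->D->L'->F->R'->C->plug->C
Char 2 ('F'): step: R->2, L=0; F->plug->F->R->F->L->D->refl->E->L'->D->R'->D->plug->D
Char 3 ('E'): step: R->3, L=0; E->plug->E->R->E->L->A->refl->C->L'->H->R'->G->plug->G
Char 4 ('A'): step: R->4, L=0; A->plug->A->R->F->L->D->refl->E->L'->D->R'->D->plug->D
Char 5 ('A'): step: R->5, L=0; A->plug->A->R->A->L->F->refl->H->L'->C->R'->C->plug->C
Char 6 ('E'): step: R->6, L=0; E->plug->E->R->C->L->H->refl->F->L'->A->R'->F->plug->F
Char 7 ('H'): step: R->7, L=0; H->plug->H->R->F->L->D->refl->E->L'->D->R'->C->plug->C
Char 8 ('F'): step: R->0, L->1 (L advanced); F->plug->F->R->F->L->A->refl->C->L'->E->R'->G->plug->G
Char 9 ('D'): step: R->1, L=1; D->plug->D->R->A->L->F->refl->H->L'->D->R'->F->plug->F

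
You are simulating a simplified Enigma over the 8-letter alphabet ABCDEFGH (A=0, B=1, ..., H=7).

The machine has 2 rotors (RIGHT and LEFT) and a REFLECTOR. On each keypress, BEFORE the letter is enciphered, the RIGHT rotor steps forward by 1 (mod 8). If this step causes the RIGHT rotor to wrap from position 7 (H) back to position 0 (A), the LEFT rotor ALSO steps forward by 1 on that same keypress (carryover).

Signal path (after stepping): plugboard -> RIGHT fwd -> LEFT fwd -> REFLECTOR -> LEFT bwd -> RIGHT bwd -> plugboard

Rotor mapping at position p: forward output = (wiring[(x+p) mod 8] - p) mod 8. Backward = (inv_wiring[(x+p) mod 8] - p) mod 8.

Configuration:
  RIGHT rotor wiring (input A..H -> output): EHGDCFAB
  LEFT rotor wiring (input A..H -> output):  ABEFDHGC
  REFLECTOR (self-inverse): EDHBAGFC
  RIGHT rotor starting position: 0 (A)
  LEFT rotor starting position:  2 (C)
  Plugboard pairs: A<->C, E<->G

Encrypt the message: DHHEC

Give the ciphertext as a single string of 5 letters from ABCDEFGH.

Answer: ACGBD

Derivation:
Char 1 ('D'): step: R->1, L=2; D->plug->D->R->B->L->D->refl->B->L'->C->R'->C->plug->A
Char 2 ('H'): step: R->2, L=2; H->plug->H->R->F->L->A->refl->E->L'->E->R'->A->plug->C
Char 3 ('H'): step: R->3, L=2; H->plug->H->R->D->L->F->refl->G->L'->G->R'->E->plug->G
Char 4 ('E'): step: R->4, L=2; E->plug->G->R->C->L->B->refl->D->L'->B->R'->B->plug->B
Char 5 ('C'): step: R->5, L=2; C->plug->A->R->A->L->C->refl->H->L'->H->R'->D->plug->D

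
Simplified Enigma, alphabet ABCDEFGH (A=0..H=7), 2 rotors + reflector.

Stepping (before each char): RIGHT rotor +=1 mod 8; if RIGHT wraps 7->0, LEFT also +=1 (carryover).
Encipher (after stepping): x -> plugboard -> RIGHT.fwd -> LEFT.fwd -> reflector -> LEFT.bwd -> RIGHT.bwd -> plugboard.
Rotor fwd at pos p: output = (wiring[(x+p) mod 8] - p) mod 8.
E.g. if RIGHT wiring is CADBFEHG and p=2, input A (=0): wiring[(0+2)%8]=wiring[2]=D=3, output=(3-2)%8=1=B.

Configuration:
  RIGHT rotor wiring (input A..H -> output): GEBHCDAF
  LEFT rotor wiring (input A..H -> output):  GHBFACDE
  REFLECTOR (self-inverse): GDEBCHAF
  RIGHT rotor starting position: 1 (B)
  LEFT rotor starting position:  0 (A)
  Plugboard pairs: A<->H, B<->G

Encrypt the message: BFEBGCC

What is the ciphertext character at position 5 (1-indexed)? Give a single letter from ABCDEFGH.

Char 1 ('B'): step: R->2, L=0; B->plug->G->R->E->L->A->refl->G->L'->A->R'->C->plug->C
Char 2 ('F'): step: R->3, L=0; F->plug->F->R->D->L->F->refl->H->L'->B->R'->G->plug->B
Char 3 ('E'): step: R->4, L=0; E->plug->E->R->C->L->B->refl->D->L'->G->R'->A->plug->H
Char 4 ('B'): step: R->5, L=0; B->plug->G->R->C->L->B->refl->D->L'->G->R'->A->plug->H
Char 5 ('G'): step: R->6, L=0; G->plug->B->R->H->L->E->refl->C->L'->F->R'->H->plug->A

A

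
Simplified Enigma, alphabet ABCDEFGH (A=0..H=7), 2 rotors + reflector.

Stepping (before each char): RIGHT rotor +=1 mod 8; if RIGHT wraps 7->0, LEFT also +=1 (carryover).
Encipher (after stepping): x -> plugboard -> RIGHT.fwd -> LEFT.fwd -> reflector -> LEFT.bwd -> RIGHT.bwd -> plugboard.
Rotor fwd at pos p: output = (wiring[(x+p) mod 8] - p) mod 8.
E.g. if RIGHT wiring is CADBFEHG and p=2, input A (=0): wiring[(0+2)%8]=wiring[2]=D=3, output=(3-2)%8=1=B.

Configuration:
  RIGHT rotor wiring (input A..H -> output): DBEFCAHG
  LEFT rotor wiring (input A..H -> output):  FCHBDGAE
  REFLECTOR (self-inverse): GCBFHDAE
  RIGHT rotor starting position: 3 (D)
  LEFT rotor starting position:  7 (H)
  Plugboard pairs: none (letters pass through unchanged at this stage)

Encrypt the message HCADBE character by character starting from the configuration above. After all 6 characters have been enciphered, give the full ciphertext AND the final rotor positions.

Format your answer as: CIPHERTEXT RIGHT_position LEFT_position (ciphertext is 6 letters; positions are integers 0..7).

Char 1 ('H'): step: R->4, L=7; H->plug->H->R->B->L->G->refl->A->L'->D->R'->C->plug->C
Char 2 ('C'): step: R->5, L=7; C->plug->C->R->B->L->G->refl->A->L'->D->R'->A->plug->A
Char 3 ('A'): step: R->6, L=7; A->plug->A->R->B->L->G->refl->A->L'->D->R'->D->plug->D
Char 4 ('D'): step: R->7, L=7; D->plug->D->R->F->L->E->refl->H->L'->G->R'->E->plug->E
Char 5 ('B'): step: R->0, L->0 (L advanced); B->plug->B->R->B->L->C->refl->B->L'->D->R'->A->plug->A
Char 6 ('E'): step: R->1, L=0; E->plug->E->R->H->L->E->refl->H->L'->C->R'->H->plug->H
Final: ciphertext=CADEAH, RIGHT=1, LEFT=0

Answer: CADEAH 1 0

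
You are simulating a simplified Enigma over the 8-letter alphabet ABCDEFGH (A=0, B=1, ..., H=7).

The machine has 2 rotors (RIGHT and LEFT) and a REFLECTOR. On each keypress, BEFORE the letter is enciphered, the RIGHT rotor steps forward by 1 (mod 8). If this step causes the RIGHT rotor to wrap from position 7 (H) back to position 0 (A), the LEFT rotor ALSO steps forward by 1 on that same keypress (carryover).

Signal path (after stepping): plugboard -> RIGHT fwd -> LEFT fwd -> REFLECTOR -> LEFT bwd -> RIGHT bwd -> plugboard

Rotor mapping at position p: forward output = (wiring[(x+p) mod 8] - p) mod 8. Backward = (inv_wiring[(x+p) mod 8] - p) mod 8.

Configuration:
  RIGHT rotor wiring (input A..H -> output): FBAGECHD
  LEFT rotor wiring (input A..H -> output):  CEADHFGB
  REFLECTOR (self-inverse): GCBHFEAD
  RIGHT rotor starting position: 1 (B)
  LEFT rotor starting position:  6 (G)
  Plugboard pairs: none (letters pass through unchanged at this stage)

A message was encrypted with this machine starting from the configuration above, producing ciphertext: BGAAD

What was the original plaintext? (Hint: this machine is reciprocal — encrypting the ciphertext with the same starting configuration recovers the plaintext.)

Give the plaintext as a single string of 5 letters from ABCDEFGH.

Answer: ADCBF

Derivation:
Char 1 ('B'): step: R->2, L=6; B->plug->B->R->E->L->C->refl->B->L'->G->R'->A->plug->A
Char 2 ('G'): step: R->3, L=6; G->plug->G->R->G->L->B->refl->C->L'->E->R'->D->plug->D
Char 3 ('A'): step: R->4, L=6; A->plug->A->R->A->L->A->refl->G->L'->D->R'->C->plug->C
Char 4 ('A'): step: R->5, L=6; A->plug->A->R->F->L->F->refl->E->L'->C->R'->B->plug->B
Char 5 ('D'): step: R->6, L=6; D->plug->D->R->D->L->G->refl->A->L'->A->R'->F->plug->F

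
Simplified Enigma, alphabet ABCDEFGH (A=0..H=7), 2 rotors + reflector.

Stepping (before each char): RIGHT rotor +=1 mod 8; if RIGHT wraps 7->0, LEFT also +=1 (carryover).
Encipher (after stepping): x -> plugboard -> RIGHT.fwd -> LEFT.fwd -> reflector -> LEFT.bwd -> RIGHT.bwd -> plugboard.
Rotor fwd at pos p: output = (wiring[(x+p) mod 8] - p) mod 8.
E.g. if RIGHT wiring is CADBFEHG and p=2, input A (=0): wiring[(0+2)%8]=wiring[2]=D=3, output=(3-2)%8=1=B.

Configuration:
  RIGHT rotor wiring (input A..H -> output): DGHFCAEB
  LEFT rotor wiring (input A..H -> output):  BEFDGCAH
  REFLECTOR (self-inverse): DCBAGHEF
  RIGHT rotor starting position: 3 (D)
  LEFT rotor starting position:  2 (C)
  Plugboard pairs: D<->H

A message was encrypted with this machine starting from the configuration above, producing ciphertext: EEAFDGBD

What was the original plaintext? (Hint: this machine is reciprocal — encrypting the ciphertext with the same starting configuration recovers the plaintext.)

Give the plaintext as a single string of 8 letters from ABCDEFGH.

Char 1 ('E'): step: R->4, L=2; E->plug->E->R->H->L->C->refl->B->L'->B->R'->H->plug->D
Char 2 ('E'): step: R->5, L=2; E->plug->E->R->B->L->B->refl->C->L'->H->R'->B->plug->B
Char 3 ('A'): step: R->6, L=2; A->plug->A->R->G->L->H->refl->F->L'->F->R'->C->plug->C
Char 4 ('F'): step: R->7, L=2; F->plug->F->R->D->L->A->refl->D->L'->A->R'->D->plug->H
Char 5 ('D'): step: R->0, L->3 (L advanced); D->plug->H->R->B->L->D->refl->A->L'->A->R'->F->plug->F
Char 6 ('G'): step: R->1, L=3; G->plug->G->R->A->L->A->refl->D->L'->B->R'->D->plug->H
Char 7 ('B'): step: R->2, L=3; B->plug->B->R->D->L->F->refl->H->L'->C->R'->E->plug->E
Char 8 ('D'): step: R->3, L=3; D->plug->H->R->E->L->E->refl->G->L'->F->R'->C->plug->C

Answer: DBCHFHEC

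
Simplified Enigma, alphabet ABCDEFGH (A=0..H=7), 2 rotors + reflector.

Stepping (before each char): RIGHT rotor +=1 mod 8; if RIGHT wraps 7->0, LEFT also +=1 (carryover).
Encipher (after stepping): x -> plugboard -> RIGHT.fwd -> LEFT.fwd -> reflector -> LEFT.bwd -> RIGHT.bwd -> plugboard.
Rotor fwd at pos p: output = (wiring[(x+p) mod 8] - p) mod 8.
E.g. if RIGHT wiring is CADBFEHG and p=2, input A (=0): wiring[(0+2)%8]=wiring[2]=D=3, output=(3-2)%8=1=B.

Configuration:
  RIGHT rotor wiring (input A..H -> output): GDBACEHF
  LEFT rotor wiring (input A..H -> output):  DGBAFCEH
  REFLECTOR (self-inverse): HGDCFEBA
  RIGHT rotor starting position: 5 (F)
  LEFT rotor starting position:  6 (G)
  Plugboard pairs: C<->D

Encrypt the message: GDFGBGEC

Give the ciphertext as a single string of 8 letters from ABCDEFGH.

Answer: CGHHFEBA

Derivation:
Char 1 ('G'): step: R->6, L=6; G->plug->G->R->E->L->D->refl->C->L'->F->R'->D->plug->C
Char 2 ('D'): step: R->7, L=6; D->plug->C->R->E->L->D->refl->C->L'->F->R'->G->plug->G
Char 3 ('F'): step: R->0, L->7 (L advanced); F->plug->F->R->E->L->B->refl->G->L'->F->R'->H->plug->H
Char 4 ('G'): step: R->1, L=7; G->plug->G->R->E->L->B->refl->G->L'->F->R'->H->plug->H
Char 5 ('B'): step: R->2, L=7; B->plug->B->R->G->L->D->refl->C->L'->D->R'->F->plug->F
Char 6 ('G'): step: R->3, L=7; G->plug->G->R->A->L->A->refl->H->L'->C->R'->E->plug->E
Char 7 ('E'): step: R->4, L=7; E->plug->E->R->C->L->H->refl->A->L'->A->R'->B->plug->B
Char 8 ('C'): step: R->5, L=7; C->plug->D->R->B->L->E->refl->F->L'->H->R'->A->plug->A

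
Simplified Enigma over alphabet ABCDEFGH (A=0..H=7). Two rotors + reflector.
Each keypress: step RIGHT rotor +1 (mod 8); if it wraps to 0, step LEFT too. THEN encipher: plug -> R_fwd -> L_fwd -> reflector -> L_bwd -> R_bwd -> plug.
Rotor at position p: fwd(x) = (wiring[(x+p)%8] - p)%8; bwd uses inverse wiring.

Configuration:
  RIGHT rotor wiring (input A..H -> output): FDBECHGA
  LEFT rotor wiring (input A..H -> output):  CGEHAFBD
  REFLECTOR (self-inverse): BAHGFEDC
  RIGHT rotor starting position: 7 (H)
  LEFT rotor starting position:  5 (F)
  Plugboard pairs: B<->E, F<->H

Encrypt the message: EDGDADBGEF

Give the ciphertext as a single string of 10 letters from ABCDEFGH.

Char 1 ('E'): step: R->0, L->6 (L advanced); E->plug->B->R->D->L->A->refl->B->L'->F->R'->A->plug->A
Char 2 ('D'): step: R->1, L=6; D->plug->D->R->B->L->F->refl->E->L'->C->R'->A->plug->A
Char 3 ('G'): step: R->2, L=6; G->plug->G->R->D->L->A->refl->B->L'->F->R'->D->plug->D
Char 4 ('D'): step: R->3, L=6; D->plug->D->R->D->L->A->refl->B->L'->F->R'->E->plug->B
Char 5 ('A'): step: R->4, L=6; A->plug->A->R->G->L->C->refl->H->L'->H->R'->F->plug->H
Char 6 ('D'): step: R->5, L=6; D->plug->D->R->A->L->D->refl->G->L'->E->R'->F->plug->H
Char 7 ('B'): step: R->6, L=6; B->plug->E->R->D->L->A->refl->B->L'->F->R'->D->plug->D
Char 8 ('G'): step: R->7, L=6; G->plug->G->R->A->L->D->refl->G->L'->E->R'->C->plug->C
Char 9 ('E'): step: R->0, L->7 (L advanced); E->plug->B->R->D->L->F->refl->E->L'->A->R'->H->plug->F
Char 10 ('F'): step: R->1, L=7; F->plug->H->R->E->L->A->refl->B->L'->F->R'->F->plug->H

Answer: AADBHHDCFH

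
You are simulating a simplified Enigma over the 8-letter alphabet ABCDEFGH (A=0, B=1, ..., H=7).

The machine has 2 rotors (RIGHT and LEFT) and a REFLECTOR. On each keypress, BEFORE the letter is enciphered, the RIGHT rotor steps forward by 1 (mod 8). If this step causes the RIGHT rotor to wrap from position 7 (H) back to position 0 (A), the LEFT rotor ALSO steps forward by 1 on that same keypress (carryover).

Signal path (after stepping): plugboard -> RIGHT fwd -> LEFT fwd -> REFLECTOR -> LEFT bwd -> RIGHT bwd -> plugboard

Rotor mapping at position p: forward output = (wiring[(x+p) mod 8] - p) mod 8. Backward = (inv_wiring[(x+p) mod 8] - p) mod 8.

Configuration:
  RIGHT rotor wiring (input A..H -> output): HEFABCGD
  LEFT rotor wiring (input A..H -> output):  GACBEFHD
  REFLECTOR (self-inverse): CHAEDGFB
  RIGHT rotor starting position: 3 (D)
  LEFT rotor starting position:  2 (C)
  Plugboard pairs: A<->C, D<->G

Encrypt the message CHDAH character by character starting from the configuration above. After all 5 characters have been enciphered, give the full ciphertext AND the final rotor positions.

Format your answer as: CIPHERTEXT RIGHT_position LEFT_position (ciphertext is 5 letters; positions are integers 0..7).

Char 1 ('C'): step: R->4, L=2; C->plug->A->R->F->L->B->refl->H->L'->B->R'->G->plug->D
Char 2 ('H'): step: R->5, L=2; H->plug->H->R->E->L->F->refl->G->L'->H->R'->E->plug->E
Char 3 ('D'): step: R->6, L=2; D->plug->G->R->D->L->D->refl->E->L'->G->R'->D->plug->G
Char 4 ('A'): step: R->7, L=2; A->plug->C->R->F->L->B->refl->H->L'->B->R'->E->plug->E
Char 5 ('H'): step: R->0, L->3 (L advanced); H->plug->H->R->D->L->E->refl->D->L'->F->R'->C->plug->A
Final: ciphertext=DEGEA, RIGHT=0, LEFT=3

Answer: DEGEA 0 3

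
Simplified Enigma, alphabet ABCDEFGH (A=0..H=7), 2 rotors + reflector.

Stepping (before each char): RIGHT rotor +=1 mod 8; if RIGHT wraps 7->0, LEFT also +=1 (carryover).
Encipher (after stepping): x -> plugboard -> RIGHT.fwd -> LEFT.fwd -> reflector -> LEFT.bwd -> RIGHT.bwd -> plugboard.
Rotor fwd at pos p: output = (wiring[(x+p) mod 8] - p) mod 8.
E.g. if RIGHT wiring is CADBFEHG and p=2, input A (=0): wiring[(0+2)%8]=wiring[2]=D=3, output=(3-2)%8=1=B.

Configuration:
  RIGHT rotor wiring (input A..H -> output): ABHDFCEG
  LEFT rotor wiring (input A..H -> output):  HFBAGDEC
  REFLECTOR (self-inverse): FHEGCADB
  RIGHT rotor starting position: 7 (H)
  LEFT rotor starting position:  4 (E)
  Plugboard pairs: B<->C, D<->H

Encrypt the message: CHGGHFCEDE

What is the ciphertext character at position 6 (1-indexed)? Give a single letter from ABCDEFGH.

Char 1 ('C'): step: R->0, L->5 (L advanced); C->plug->B->R->B->L->H->refl->B->L'->H->R'->C->plug->B
Char 2 ('H'): step: R->1, L=5; H->plug->D->R->E->L->A->refl->F->L'->C->R'->C->plug->B
Char 3 ('G'): step: R->2, L=5; G->plug->G->R->G->L->D->refl->G->L'->A->R'->D->plug->H
Char 4 ('G'): step: R->3, L=5; G->plug->G->R->G->L->D->refl->G->L'->A->R'->A->plug->A
Char 5 ('H'): step: R->4, L=5; H->plug->D->R->C->L->F->refl->A->L'->E->R'->E->plug->E
Char 6 ('F'): step: R->5, L=5; F->plug->F->R->C->L->F->refl->A->L'->E->R'->E->plug->E

E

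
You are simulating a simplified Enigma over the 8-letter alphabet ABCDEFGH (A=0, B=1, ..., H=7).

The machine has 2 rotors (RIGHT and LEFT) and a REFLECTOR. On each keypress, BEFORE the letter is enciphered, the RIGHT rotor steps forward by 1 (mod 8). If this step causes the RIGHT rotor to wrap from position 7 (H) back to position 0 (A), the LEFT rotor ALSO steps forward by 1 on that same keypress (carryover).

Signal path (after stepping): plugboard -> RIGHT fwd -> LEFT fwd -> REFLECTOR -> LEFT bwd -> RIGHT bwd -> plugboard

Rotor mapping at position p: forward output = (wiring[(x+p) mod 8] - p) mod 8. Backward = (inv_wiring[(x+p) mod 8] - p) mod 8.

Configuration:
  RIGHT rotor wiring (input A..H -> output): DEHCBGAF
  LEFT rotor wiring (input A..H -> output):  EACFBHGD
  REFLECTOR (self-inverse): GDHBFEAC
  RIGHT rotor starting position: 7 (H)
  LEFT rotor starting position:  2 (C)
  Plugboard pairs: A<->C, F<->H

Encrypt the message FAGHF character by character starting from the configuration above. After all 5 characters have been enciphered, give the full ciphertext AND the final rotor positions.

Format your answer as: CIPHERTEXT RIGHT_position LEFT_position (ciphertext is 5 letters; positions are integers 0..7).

Answer: CGDCB 4 3

Derivation:
Char 1 ('F'): step: R->0, L->3 (L advanced); F->plug->H->R->F->L->B->refl->D->L'->D->R'->A->plug->C
Char 2 ('A'): step: R->1, L=3; A->plug->C->R->B->L->G->refl->A->L'->E->R'->G->plug->G
Char 3 ('G'): step: R->2, L=3; G->plug->G->R->B->L->G->refl->A->L'->E->R'->D->plug->D
Char 4 ('H'): step: R->3, L=3; H->plug->F->R->A->L->C->refl->H->L'->H->R'->A->plug->C
Char 5 ('F'): step: R->4, L=3; F->plug->H->R->G->L->F->refl->E->L'->C->R'->B->plug->B
Final: ciphertext=CGDCB, RIGHT=4, LEFT=3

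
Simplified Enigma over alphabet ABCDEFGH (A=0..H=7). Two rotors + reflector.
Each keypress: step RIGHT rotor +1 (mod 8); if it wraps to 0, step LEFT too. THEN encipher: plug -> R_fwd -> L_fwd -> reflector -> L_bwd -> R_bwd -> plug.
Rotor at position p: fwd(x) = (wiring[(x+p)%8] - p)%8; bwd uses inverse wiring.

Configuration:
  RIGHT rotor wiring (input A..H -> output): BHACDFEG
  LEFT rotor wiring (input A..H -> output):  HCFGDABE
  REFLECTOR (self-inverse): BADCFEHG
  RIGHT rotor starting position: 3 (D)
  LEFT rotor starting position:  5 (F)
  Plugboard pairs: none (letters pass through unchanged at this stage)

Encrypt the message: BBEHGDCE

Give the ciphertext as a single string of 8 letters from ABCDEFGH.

Answer: GEHGAGFF

Derivation:
Char 1 ('B'): step: R->4, L=5; B->plug->B->R->B->L->E->refl->F->L'->E->R'->G->plug->G
Char 2 ('B'): step: R->5, L=5; B->plug->B->R->H->L->G->refl->H->L'->C->R'->E->plug->E
Char 3 ('E'): step: R->6, L=5; E->plug->E->R->C->L->H->refl->G->L'->H->R'->H->plug->H
Char 4 ('H'): step: R->7, L=5; H->plug->H->R->F->L->A->refl->B->L'->G->R'->G->plug->G
Char 5 ('G'): step: R->0, L->6 (L advanced); G->plug->G->R->E->L->H->refl->G->L'->B->R'->A->plug->A
Char 6 ('D'): step: R->1, L=6; D->plug->D->R->C->L->B->refl->A->L'->F->R'->G->plug->G
Char 7 ('C'): step: R->2, L=6; C->plug->C->R->B->L->G->refl->H->L'->E->R'->F->plug->F
Char 8 ('E'): step: R->3, L=6; E->plug->E->R->D->L->E->refl->F->L'->G->R'->F->plug->F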